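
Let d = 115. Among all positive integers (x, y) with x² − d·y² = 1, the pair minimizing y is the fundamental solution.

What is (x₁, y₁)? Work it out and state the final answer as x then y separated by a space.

1126 105

√115 → a₀=10, period (1,2,1,1,1,1,1,2,1,20); ℓ=10 even so k=9
i=0: a=10 ⇒ p=10, q=1
…
i=3: a=1 ⇒ p=43, q=4
…
i=5: a=1 ⇒ p=118, q=11
i=6: a=1 ⇒ p=193, q=18
…
i=8: a=2 ⇒ p=815, q=76
i=9: a=1 ⇒ p=1126, q=105
→ (1126, 105).  Check: 1126²=1267876, 115·105²=1267875, difference 1.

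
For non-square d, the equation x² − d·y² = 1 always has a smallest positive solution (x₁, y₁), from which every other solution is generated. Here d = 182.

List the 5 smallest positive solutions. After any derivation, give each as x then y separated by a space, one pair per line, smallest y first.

d=182: √d = [13; 2,26] (ℓ=2, even), read p_1/q_1
step 0: (13, 1)  from 13·(1,0) + (0,1)
step 1: (27, 2)  from 2·(13,1) + (1,0)
(x₁, y₁) = (27, 2);  27² − 182·2² = 1 ✓
n=2: (27,2)∘(27,2) = (27·27+182·2·2, 27·2+2·27) = (1457,108)
n=3: (1457,108)∘(27,2) = (27·1457+182·2·108, 27·108+2·1457) = (78651,5830)
n=4: (78651,5830)∘(27,2) = (27·78651+182·2·5830, 27·5830+2·78651) = (4245697,314712)
n=5: (4245697,314712)∘(27,2) = (27·4245697+182·2·314712, 27·314712+2·4245697) = (229188987,16988618)

27 2
1457 108
78651 5830
4245697 314712
229188987 16988618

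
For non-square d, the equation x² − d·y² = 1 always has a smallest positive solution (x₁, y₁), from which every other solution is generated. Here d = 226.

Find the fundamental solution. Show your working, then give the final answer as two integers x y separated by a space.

[15; 30] for √226; ℓ=1 ⇒ convergent index 1
k=0  a_k=15  p_k/q_k = 15/1
k=1  a_k=30  p_k/q_k = 451/30
→ (451, 30).  Check: 451²=203401, 226·30²=203400, difference 1.

451 30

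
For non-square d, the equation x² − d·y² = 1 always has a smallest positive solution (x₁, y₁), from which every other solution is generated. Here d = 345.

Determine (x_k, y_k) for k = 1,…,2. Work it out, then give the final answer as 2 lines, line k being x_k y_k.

6761 364
91422241 4922008

√345 → a₀=18, period (1,1,2,1,6,1,2,1,1,36); ℓ=10 even so k=9
step 0: (18, 1)  from 18·(1,0) + (0,1)
step 1: (19, 1)  from 1·(18,1) + (1,0)
…
step 3: (93, 5)  from 2·(37,2) + (19,1)
…
step 5: (873, 47)  from 6·(130,7) + (93,5)
…
step 7: (2879, 155)  from 2·(1003,54) + (873,47)
step 8: (3882, 209)  from 1·(2879,155) + (1003,54)
step 9: (6761, 364)  from 1·(3882,209) + (2879,155)
(x₁, y₁) = (6761, 364);  6761² − 345·364² = 1 ✓
k=2:  x_2 = 6761·6761+345·364·364 = 91422241,  y_2 = 6761·364+364·6761 = 4922008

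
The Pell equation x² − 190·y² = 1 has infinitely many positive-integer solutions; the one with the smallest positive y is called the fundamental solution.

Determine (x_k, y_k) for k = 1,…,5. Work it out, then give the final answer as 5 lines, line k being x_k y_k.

52021 3774
5412368881 392654508
563113683064981 40852560317562
58587473808034384321 4250382080167131096
6095557949372399730460501 442218252343896093172470

√190 = [13; 1,3,1,1,1,…,3,1,26, …], period ℓ=14 (even) → k=13
a_0=13:  p_0=13·1+0=13,  q_0=13·0+1=1
…
a_10=1:  p_10=1·4149+2936=7085,  q_10=1·301+213=514
…
a_12=3:  p_12=3·11234+7085=40787,  q_12=3·815+514=2959
a_13=1:  p_13=1·40787+11234=52021,  q_13=1·2959+815=3774
→ (52021, 3774).  Check: 52021²=2706184441, 190·3774²=2706184440, difference 1.
k=2:  x_2 = 52021·52021+190·3774·3774 = 5412368881,  y_2 = 52021·3774+3774·52021 = 392654508
k=3:  x_3 = 52021·5412368881+190·3774·392654508 = 563113683064981,  y_3 = 52021·392654508+3774·5412368881 = 40852560317562
k=4:  x_4 = 52021·563113683064981+190·3774·40852560317562 = 58587473808034384321,  y_4 = 52021·40852560317562+3774·563113683064981 = 4250382080167131096
k=5:  x_5 = 52021·58587473808034384321+190·3774·4250382080167131096 = 6095557949372399730460501,  y_5 = 52021·4250382080167131096+3774·58587473808034384321 = 442218252343896093172470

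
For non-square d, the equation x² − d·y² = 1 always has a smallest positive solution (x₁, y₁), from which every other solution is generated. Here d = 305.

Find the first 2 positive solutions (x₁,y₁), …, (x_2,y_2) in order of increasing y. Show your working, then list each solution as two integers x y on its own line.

489 28
478241 27384

√305 → a₀=17, period (2,6,2,34); ℓ=4 even so k=3
k=0  a_k=17  p_k/q_k = 17/1
…
k=2  a_k=6  p_k/q_k = 227/13
k=3  a_k=2  p_k/q_k = 489/28
→ (489, 28).  Check: 489²=239121, 305·28²=239120, difference 1.
(489+28√305)^2 = 478241 + 27384√305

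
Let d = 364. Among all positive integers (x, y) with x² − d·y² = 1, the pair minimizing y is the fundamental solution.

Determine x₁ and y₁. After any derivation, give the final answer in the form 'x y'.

4954951 259710

√364 → a₀=19, period (12,1,2,3,1,8,1,3,2,1,12,38); ℓ=12 even so k=11
a_0=19:  p_0=19·1+0=19,  q_0=19·0+1=1
…
a_3=2:  p_3=2·248+229=725,  q_3=2·13+12=38
…
a_6=8:  p_6=8·3148+2423=27607,  q_6=8·165+127=1447
a_7=1:  p_7=1·27607+3148=30755,  q_7=1·1447+165=1612
a_8=3:  p_8=3·30755+27607=119872,  q_8=3·1612+1447=6283
a_9=2:  p_9=2·119872+30755=270499,  q_9=2·6283+1612=14178
a_10=1:  p_10=1·270499+119872=390371,  q_10=1·14178+6283=20461
a_11=12:  p_11=12·390371+270499=4954951,  q_11=12·20461+14178=259710
→ (4954951, 259710).  Check: 4954951²=24551539412401, 364·259710²=24551539412400, difference 1.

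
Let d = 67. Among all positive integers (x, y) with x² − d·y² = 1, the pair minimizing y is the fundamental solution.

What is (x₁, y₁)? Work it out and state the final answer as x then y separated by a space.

d=67: √d = [8; 5,2,1,1,7,1,1,2,5,16] (ℓ=10, even), read p_9/q_9
step 0: (8, 1)  from 8·(1,0) + (0,1)
…
step 3: (131, 16)  from 1·(90,11) + (41,5)
…
step 5: (1678, 205)  from 7·(221,27) + (131,16)
step 6: (1899, 232)  from 1·(1678,205) + (221,27)
…
step 8: (9053, 1106)  from 2·(3577,437) + (1899,232)
step 9: (48842, 5967)  from 5·(9053,1106) + (3577,437)
fundamental: x₁=48842, y₁=5967  (since 2385540964 − 67·35605089 = 1)

48842 5967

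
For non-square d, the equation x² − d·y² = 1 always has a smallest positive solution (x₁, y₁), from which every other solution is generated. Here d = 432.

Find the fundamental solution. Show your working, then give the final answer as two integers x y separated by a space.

√432 = [20; 1,3,1,1,1,3,1,40, …], period ℓ=8 (even) → k=7
i=0: a=20 ⇒ p=20, q=1
i=1: a=1 ⇒ p=21, q=1
i=2: a=3 ⇒ p=83, q=4
i=3: a=1 ⇒ p=104, q=5
i=4: a=1 ⇒ p=187, q=9
i=5: a=1 ⇒ p=291, q=14
i=6: a=3 ⇒ p=1060, q=51
i=7: a=1 ⇒ p=1351, q=65
→ (1351, 65).  Check: 1351²=1825201, 432·65²=1825200, difference 1.

1351 65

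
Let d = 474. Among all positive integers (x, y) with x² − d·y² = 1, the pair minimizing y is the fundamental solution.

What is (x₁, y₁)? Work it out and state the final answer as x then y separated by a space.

d=474: √d = [21; 1,3,2,1,1,…,3,1,42] (ℓ=14, even), read p_13/q_13
i=0: a=21 ⇒ p=21, q=1
i=1: a=1 ⇒ p=22, q=1
…
i=5: a=1 ⇒ p=479, q=22
…
i=10: a=1 ⇒ p=16677, q=766
…
i=12: a=3 ⇒ p=149331, q=6859
i=13: a=1 ⇒ p=193549, q=8890
fundamental: x₁=193549, y₁=8890  (since 37461215401 − 474·79032100 = 1)

193549 8890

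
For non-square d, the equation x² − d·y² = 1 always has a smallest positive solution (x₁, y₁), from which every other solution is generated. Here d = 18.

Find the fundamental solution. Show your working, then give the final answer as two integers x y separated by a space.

d=18: √d = [4; 4,8] (ℓ=2, even), read p_1/q_1
step 0: (4, 1)  from 4·(1,0) + (0,1)
step 1: (17, 4)  from 4·(4,1) + (1,0)
→ (17, 4).  Check: 17²=289, 18·4²=288, difference 1.

17 4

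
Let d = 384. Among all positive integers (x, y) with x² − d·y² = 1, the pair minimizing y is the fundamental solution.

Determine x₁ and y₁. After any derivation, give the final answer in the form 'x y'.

4801 245

d=384: √d = [19; 1,1,2,9,2,1,1,38] (ℓ=8, even), read p_7/q_7
i=0: a=19 ⇒ p=19, q=1
…
i=2: a=1 ⇒ p=39, q=2
i=3: a=2 ⇒ p=98, q=5
i=4: a=9 ⇒ p=921, q=47
i=5: a=2 ⇒ p=1940, q=99
i=6: a=1 ⇒ p=2861, q=146
i=7: a=1 ⇒ p=4801, q=245
→ (4801, 245).  Check: 4801²=23049601, 384·245²=23049600, difference 1.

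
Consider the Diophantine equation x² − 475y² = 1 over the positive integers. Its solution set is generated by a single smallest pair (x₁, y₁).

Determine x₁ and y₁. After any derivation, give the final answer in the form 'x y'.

57799 2652

√475 → a₀=21, period (1,3,1,6,2,6,1,3,1,42); ℓ=10 even so k=9
step 0: (21, 1)  from 21·(1,0) + (0,1)
…
step 3: (109, 5)  from 1·(87,4) + (22,1)
step 4: (741, 34)  from 6·(109,5) + (87,4)
…
step 7: (11878, 545)  from 1·(10287,472) + (1591,73)
step 8: (45921, 2107)  from 3·(11878,545) + (10287,472)
step 9: (57799, 2652)  from 1·(45921,2107) + (11878,545)
→ (57799, 2652).  Check: 57799²=3340724401, 475·2652²=3340724400, difference 1.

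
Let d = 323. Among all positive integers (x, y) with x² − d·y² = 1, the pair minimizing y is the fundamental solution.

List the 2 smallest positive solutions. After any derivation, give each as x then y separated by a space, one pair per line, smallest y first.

18 1
647 36

√323 = [17; 1,34, …], period ℓ=2 (even) → k=1
k=0  a_k=17  p_k/q_k = 17/1
k=1  a_k=1  p_k/q_k = 18/1
fundamental: x₁=18, y₁=1  (since 324 − 323·1 = 1)
n=2: (18,1)∘(18,1) = (18·18+323·1·1, 18·1+1·18) = (647,36)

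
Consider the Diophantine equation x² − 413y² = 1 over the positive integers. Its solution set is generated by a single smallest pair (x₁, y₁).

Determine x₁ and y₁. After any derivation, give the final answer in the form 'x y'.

d=413: √d = [20; 3,9,1,4,1,9,3,40] (ℓ=8, even), read p_7/q_7
i=0: a=20 ⇒ p=20, q=1
i=1: a=3 ⇒ p=61, q=3
i=2: a=9 ⇒ p=569, q=28
i=3: a=1 ⇒ p=630, q=31
i=4: a=4 ⇒ p=3089, q=152
i=5: a=1 ⇒ p=3719, q=183
i=6: a=9 ⇒ p=36560, q=1799
i=7: a=3 ⇒ p=113399, q=5580
fundamental: x₁=113399, y₁=5580  (since 12859333201 − 413·31136400 = 1)

113399 5580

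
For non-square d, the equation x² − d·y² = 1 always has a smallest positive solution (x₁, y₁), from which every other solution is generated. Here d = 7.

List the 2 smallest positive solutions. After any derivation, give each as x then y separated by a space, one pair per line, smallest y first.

8 3
127 48

d=7: √d = [2; 1,1,1,4] (ℓ=4, even), read p_3/q_3
k=0  a_k=2  p_k/q_k = 2/1
k=1  a_k=1  p_k/q_k = 3/1
k=2  a_k=1  p_k/q_k = 5/2
k=3  a_k=1  p_k/q_k = 8/3
→ (8, 3).  Check: 8²=64, 7·3²=63, difference 1.
k=2:  x_2 = 8·8+7·3·3 = 127,  y_2 = 8·3+3·8 = 48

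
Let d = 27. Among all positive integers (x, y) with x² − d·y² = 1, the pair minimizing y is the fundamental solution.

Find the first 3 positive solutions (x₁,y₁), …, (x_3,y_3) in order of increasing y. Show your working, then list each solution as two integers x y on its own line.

26 5
1351 260
70226 13515

√27 = [5; 5,10, …], period ℓ=2 (even) → k=1
k=0  a_k=5  p_k/q_k = 5/1
k=1  a_k=5  p_k/q_k = 26/5
(x₁, y₁) = (26, 5);  26² − 27·5² = 1 ✓
k=2:  x_2 = 26·26+27·5·5 = 1351,  y_2 = 26·5+5·26 = 260
k=3:  x_3 = 26·1351+27·5·260 = 70226,  y_3 = 26·260+5·1351 = 13515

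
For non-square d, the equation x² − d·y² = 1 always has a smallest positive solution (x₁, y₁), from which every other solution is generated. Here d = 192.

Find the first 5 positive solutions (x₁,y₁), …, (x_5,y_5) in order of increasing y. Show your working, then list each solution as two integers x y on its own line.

97 7
18817 1358
3650401 263445
708158977 51106972
137379191137 9914489123

√192 = [13; 1,5,1,26, …], period ℓ=4 (even) → k=3
step 0: (13, 1)  from 13·(1,0) + (0,1)
step 1: (14, 1)  from 1·(13,1) + (1,0)
step 2: (83, 6)  from 5·(14,1) + (13,1)
step 3: (97, 7)  from 1·(83,6) + (14,1)
fundamental: x₁=97, y₁=7  (since 9409 − 192·49 = 1)
k=2:  x_2 = 97·97+192·7·7 = 18817,  y_2 = 97·7+7·97 = 1358
k=3:  x_3 = 97·18817+192·7·1358 = 3650401,  y_3 = 97·1358+7·18817 = 263445
k=4:  x_4 = 97·3650401+192·7·263445 = 708158977,  y_4 = 97·263445+7·3650401 = 51106972
k=5:  x_5 = 97·708158977+192·7·51106972 = 137379191137,  y_5 = 97·51106972+7·708158977 = 9914489123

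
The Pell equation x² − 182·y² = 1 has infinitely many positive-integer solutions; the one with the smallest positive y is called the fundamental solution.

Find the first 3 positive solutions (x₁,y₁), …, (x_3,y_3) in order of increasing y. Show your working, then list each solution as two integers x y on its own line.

27 2
1457 108
78651 5830

d=182: √d = [13; 2,26] (ℓ=2, even), read p_1/q_1
i=0: a=13 ⇒ p=13, q=1
i=1: a=2 ⇒ p=27, q=2
→ (27, 2).  Check: 27²=729, 182·2²=728, difference 1.
k=2:  x_2 = 27·27+182·2·2 = 1457,  y_2 = 27·2+2·27 = 108
k=3:  x_3 = 27·1457+182·2·108 = 78651,  y_3 = 27·108+2·1457 = 5830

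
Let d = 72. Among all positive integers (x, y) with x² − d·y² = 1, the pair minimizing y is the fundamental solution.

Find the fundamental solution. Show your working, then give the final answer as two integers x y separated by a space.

√72 → a₀=8, period (2,16); ℓ=2 even so k=1
k=0  a_k=8  p_k/q_k = 8/1
k=1  a_k=2  p_k/q_k = 17/2
→ (17, 2).  Check: 17²=289, 72·2²=288, difference 1.

17 2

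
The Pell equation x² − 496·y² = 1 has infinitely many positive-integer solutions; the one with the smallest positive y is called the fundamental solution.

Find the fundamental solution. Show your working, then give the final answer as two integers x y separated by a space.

4620799 207480

√496 → a₀=22, period (3,1,2,4,1,…,1,3,44); ℓ=16 even so k=15
a_0=22:  p_0=22·1+0=22,  q_0=22·0+1=1
a_1=3:  p_1=3·22+1=67,  q_1=3·1+0=3
…
a_3=2:  p_3=2·89+67=245,  q_3=2·4+3=11
…
a_5=1:  p_5=1·1069+245=1314,  q_5=1·48+11=59
a_6=1:  p_6=1·1314+1069=2383,  q_6=1·59+48=107
…
a_8=2:  p_8=2·6080+2383=14543,  q_8=2·273+107=653
a_9=2:  p_9=2·14543+6080=35166,  q_9=2·653+273=1579
a_10=1:  p_10=1·35166+14543=49709,  q_10=1·1579+653=2232
…
a_12=4:  p_12=4·84875+49709=389209,  q_12=4·3811+2232=17476
…
a_14=1:  p_14=1·863293+389209=1252502,  q_14=1·38763+17476=56239
a_15=3:  p_15=3·1252502+863293=4620799,  q_15=3·56239+38763=207480
→ (4620799, 207480).  Check: 4620799²=21351783398401, 496·207480²=21351783398400, difference 1.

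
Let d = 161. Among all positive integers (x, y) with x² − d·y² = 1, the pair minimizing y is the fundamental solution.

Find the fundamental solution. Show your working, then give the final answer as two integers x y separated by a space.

√161 = [12; 1,2,4,1,2,1,4,2,1,24, …], period ℓ=10 (even) → k=9
i=0: a=12 ⇒ p=12, q=1
…
i=3: a=4 ⇒ p=165, q=13
…
i=8: a=2 ⇒ p=8108, q=639
i=9: a=1 ⇒ p=11775, q=928
→ (11775, 928).  Check: 11775²=138650625, 161·928²=138650624, difference 1.

11775 928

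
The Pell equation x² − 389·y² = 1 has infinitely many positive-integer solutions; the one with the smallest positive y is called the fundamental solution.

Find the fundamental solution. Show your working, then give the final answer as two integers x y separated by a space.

3287049 166660

d=389: √d = [19; 1,2,1,1,1,1,2,1,38] (ℓ=9, odd), read p_17/q_17
i=0: a=19 ⇒ p=19, q=1
i=1: a=1 ⇒ p=20, q=1
…
i=3: a=1 ⇒ p=79, q=4
i=4: a=1 ⇒ p=138, q=7
i=5: a=1 ⇒ p=217, q=11
…
i=7: a=2 ⇒ p=927, q=47
i=8: a=1 ⇒ p=1282, q=65
i=9: a=38 ⇒ p=49643, q=2517
i=10: a=1 ⇒ p=50925, q=2582
i=11: a=2 ⇒ p=151493, q=7681
i=12: a=1 ⇒ p=202418, q=10263
…
i=14: a=1 ⇒ p=556329, q=28207
i=15: a=1 ⇒ p=910240, q=46151
i=16: a=2 ⇒ p=2376809, q=120509
i=17: a=1 ⇒ p=3287049, q=166660
fundamental: x₁=3287049, y₁=166660  (since 10804691128401 − 389·27775555600 = 1)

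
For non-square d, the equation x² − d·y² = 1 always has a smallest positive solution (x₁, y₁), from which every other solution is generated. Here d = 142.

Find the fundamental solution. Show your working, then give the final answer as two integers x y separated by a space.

[11; 1,10,1,22] for √142; ℓ=4 ⇒ convergent index 3
step 0: (11, 1)  from 11·(1,0) + (0,1)
step 1: (12, 1)  from 1·(11,1) + (1,0)
step 2: (131, 11)  from 10·(12,1) + (11,1)
step 3: (143, 12)  from 1·(131,11) + (12,1)
(x₁, y₁) = (143, 12);  143² − 142·12² = 1 ✓

143 12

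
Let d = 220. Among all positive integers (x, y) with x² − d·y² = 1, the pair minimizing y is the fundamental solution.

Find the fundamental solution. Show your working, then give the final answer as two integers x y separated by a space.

√220 → a₀=14, period (1,4,1,28); ℓ=4 even so k=3
k=0  a_k=14  p_k/q_k = 14/1
k=1  a_k=1  p_k/q_k = 15/1
k=2  a_k=4  p_k/q_k = 74/5
k=3  a_k=1  p_k/q_k = 89/6
(x₁, y₁) = (89, 6);  89² − 220·6² = 1 ✓

89 6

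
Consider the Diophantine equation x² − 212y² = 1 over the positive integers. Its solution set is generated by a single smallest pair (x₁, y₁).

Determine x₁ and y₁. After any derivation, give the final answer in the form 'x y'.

d=212: √d = [14; 1,1,3,1,1,…,1,1,28] (ℓ=14, even), read p_13/q_13
k=0  a_k=14  p_k/q_k = 14/1
…
k=12  a_k=1  p_k/q_k = 37114/2549
k=13  a_k=1  p_k/q_k = 66249/4550
(x₁, y₁) = (66249, 4550);  66249² − 212·4550² = 1 ✓

66249 4550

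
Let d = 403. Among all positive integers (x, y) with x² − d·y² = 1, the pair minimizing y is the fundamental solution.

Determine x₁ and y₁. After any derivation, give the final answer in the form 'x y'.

√403 → a₀=20, period (13,2,1,3,1,3,1,2,13,40); ℓ=10 even so k=9
a_0=20:  p_0=20·1+0=20,  q_0=20·0+1=1
a_1=13:  p_1=13·20+1=261,  q_1=13·1+0=13
…
a_3=1:  p_3=1·542+261=803,  q_3=1·27+13=40
a_4=3:  p_4=3·803+542=2951,  q_4=3·40+27=147
…
a_7=1:  p_7=1·14213+3754=17967,  q_7=1·708+187=895
a_8=2:  p_8=2·17967+14213=50147,  q_8=2·895+708=2498
a_9=13:  p_9=13·50147+17967=669878,  q_9=13·2498+895=33369
→ (669878, 33369).  Check: 669878²=448736534884, 403·33369²=448736534883, difference 1.

669878 33369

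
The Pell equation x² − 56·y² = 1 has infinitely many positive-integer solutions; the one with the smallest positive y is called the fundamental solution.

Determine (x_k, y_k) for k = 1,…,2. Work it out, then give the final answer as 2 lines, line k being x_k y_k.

d=56: √d = [7; 2,14] (ℓ=2, even), read p_1/q_1
k=0  a_k=7  p_k/q_k = 7/1
k=1  a_k=2  p_k/q_k = 15/2
fundamental: x₁=15, y₁=2  (since 225 − 56·4 = 1)
(x_2, y_2) = (15·15 + 56·2·2, 15·2 + 2·15) = (449, 60)

15 2
449 60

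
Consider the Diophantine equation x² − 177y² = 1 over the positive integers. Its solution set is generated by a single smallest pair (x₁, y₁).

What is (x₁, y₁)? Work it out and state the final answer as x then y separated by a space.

62423 4692

[13; 3,3,2,8,2,3,3,26] for √177; ℓ=8 ⇒ convergent index 7
k=0  a_k=13  p_k/q_k = 13/1
…
k=6  a_k=3  p_k/q_k = 18985/1427
k=7  a_k=3  p_k/q_k = 62423/4692
→ (62423, 4692).  Check: 62423²=3896630929, 177·4692²=3896630928, difference 1.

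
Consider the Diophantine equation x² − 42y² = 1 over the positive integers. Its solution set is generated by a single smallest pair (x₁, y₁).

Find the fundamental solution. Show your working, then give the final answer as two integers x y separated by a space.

13 2

[6; 2,12] for √42; ℓ=2 ⇒ convergent index 1
i=0: a=6 ⇒ p=6, q=1
i=1: a=2 ⇒ p=13, q=2
fundamental: x₁=13, y₁=2  (since 169 − 42·4 = 1)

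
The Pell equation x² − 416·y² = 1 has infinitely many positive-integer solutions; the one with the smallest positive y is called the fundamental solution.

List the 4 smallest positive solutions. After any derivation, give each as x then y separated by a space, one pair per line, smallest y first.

[20; 2,1,1,9,1,1,2,40] for √416; ℓ=8 ⇒ convergent index 7
k=0  a_k=20  p_k/q_k = 20/1
…
k=2  a_k=1  p_k/q_k = 61/3
k=3  a_k=1  p_k/q_k = 102/5
k=4  a_k=9  p_k/q_k = 979/48
k=5  a_k=1  p_k/q_k = 1081/53
k=6  a_k=1  p_k/q_k = 2060/101
k=7  a_k=2  p_k/q_k = 5201/255
fundamental: x₁=5201, y₁=255  (since 27050401 − 416·65025 = 1)
n=2: (5201,255)∘(5201,255) = (5201·5201+416·255·255, 5201·255+255·5201) = (54100801,2652510)
n=3: (54100801,2652510)∘(5201,255) = (5201·54100801+416·255·2652510, 5201·2652510+255·54100801) = (562756526801,27591408765)
n=4: (562756526801,27591408765)∘(5201,255) = (5201·562756526801+416·255·27591408765, 5201·27591408765+255·562756526801) = (5853793337683201,287005831321020)

5201 255
54100801 2652510
562756526801 27591408765
5853793337683201 287005831321020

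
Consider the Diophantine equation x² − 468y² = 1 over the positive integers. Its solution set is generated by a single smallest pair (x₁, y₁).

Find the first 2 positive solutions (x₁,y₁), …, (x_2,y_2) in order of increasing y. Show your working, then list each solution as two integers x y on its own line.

d=468: √d = [21; 1,1,1,2,1,1,1,42] (ℓ=8, even), read p_7/q_7
i=0: a=21 ⇒ p=21, q=1
…
i=3: a=1 ⇒ p=65, q=3
i=4: a=2 ⇒ p=173, q=8
i=5: a=1 ⇒ p=238, q=11
i=6: a=1 ⇒ p=411, q=19
i=7: a=1 ⇒ p=649, q=30
(x₁, y₁) = (649, 30);  649² − 468·30² = 1 ✓
n=2: (649,30)∘(649,30) = (649·649+468·30·30, 649·30+30·649) = (842401,38940)

649 30
842401 38940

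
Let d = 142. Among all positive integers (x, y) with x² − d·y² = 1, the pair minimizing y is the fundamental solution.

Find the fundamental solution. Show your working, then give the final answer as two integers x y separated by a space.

[11; 1,10,1,22] for √142; ℓ=4 ⇒ convergent index 3
i=0: a=11 ⇒ p=11, q=1
i=1: a=1 ⇒ p=12, q=1
i=2: a=10 ⇒ p=131, q=11
i=3: a=1 ⇒ p=143, q=12
(x₁, y₁) = (143, 12);  143² − 142·12² = 1 ✓

143 12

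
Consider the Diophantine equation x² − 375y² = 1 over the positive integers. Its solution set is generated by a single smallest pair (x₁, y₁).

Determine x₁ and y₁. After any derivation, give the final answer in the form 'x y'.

15124 781

[19; 2,1,2,1,5,1,2,1,2,38] for √375; ℓ=10 ⇒ convergent index 9
a_0=19:  p_0=19·1+0=19,  q_0=19·0+1=1
a_1=2:  p_1=2·19+1=39,  q_1=2·1+0=2
a_2=1:  p_2=1·39+19=58,  q_2=1·2+1=3
a_3=2:  p_3=2·58+39=155,  q_3=2·3+2=8
…
a_5=5:  p_5=5·213+155=1220,  q_5=5·11+8=63
a_6=1:  p_6=1·1220+213=1433,  q_6=1·63+11=74
a_7=2:  p_7=2·1433+1220=4086,  q_7=2·74+63=211
a_8=1:  p_8=1·4086+1433=5519,  q_8=1·211+74=285
a_9=2:  p_9=2·5519+4086=15124,  q_9=2·285+211=781
(x₁, y₁) = (15124, 781);  15124² − 375·781² = 1 ✓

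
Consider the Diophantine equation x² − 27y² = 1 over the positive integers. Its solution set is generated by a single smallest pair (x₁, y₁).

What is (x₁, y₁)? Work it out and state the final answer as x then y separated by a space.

26 5

[5; 5,10] for √27; ℓ=2 ⇒ convergent index 1
i=0: a=5 ⇒ p=5, q=1
i=1: a=5 ⇒ p=26, q=5
fundamental: x₁=26, y₁=5  (since 676 − 27·25 = 1)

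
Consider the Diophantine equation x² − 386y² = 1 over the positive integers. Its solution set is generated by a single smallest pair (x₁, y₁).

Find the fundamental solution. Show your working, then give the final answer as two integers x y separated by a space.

111555 5678

√386 → a₀=19, period (1,1,1,4,1,18,1,4,1,1,1,38); ℓ=12 even so k=11
a_0=19:  p_0=19·1+0=19,  q_0=19·0+1=1
…
a_2=1:  p_2=1·20+19=39,  q_2=1·1+1=2
a_3=1:  p_3=1·39+20=59,  q_3=1·2+1=3
…
a_5=1:  p_5=1·275+59=334,  q_5=1·14+3=17
a_6=18:  p_6=18·334+275=6287,  q_6=18·17+14=320
…
a_8=4:  p_8=4·6621+6287=32771,  q_8=4·337+320=1668
a_9=1:  p_9=1·32771+6621=39392,  q_9=1·1668+337=2005
a_10=1:  p_10=1·39392+32771=72163,  q_10=1·2005+1668=3673
a_11=1:  p_11=1·72163+39392=111555,  q_11=1·3673+2005=5678
(x₁, y₁) = (111555, 5678);  111555² − 386·5678² = 1 ✓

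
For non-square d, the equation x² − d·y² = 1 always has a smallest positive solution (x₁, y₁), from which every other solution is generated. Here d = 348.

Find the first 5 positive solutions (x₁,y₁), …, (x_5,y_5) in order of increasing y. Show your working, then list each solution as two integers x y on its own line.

[18; 1,1,1,8,1,1,1,36] for √348; ℓ=8 ⇒ convergent index 7
step 0: (18, 1)  from 18·(1,0) + (0,1)
…
step 3: (56, 3)  from 1·(37,2) + (19,1)
step 4: (485, 26)  from 8·(56,3) + (37,2)
step 5: (541, 29)  from 1·(485,26) + (56,3)
step 6: (1026, 55)  from 1·(541,29) + (485,26)
step 7: (1567, 84)  from 1·(1026,55) + (541,29)
fundamental: x₁=1567, y₁=84  (since 2455489 − 348·7056 = 1)
k=2:  x_2 = 1567·1567+348·84·84 = 4910977,  y_2 = 1567·84+84·1567 = 263256
k=3:  x_3 = 1567·4910977+348·84·263256 = 15391000351,  y_3 = 1567·263256+84·4910977 = 825044220
k=4:  x_4 = 1567·15391000351+348·84·825044220 = 48235390189057,  y_4 = 1567·825044220+84·15391000351 = 2585688322224
k=5:  x_5 = 1567·48235390189057+348·84·2585688322224 = 151169697461504287,  y_5 = 1567·2585688322224+84·48235390189057 = 8103546376805796

1567 84
4910977 263256
15391000351 825044220
48235390189057 2585688322224
151169697461504287 8103546376805796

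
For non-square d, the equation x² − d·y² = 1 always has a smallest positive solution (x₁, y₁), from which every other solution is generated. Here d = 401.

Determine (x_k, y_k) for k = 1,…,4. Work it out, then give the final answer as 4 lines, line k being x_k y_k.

801 40
1283201 64080
2055687201 102656120
3293209612801 164455040160

d=401: √d = [20; 40] (ℓ=1, odd), read p_1/q_1
i=0: a=20 ⇒ p=20, q=1
i=1: a=40 ⇒ p=801, q=40
fundamental: x₁=801, y₁=40  (since 641601 − 401·1600 = 1)
(x_2, y_2) = (801·801 + 401·40·40, 801·40 + 40·801) = (1283201, 64080)
(x_3, y_3) = (801·1283201 + 401·40·64080, 801·64080 + 40·1283201) = (2055687201, 102656120)
(x_4, y_4) = (801·2055687201 + 401·40·102656120, 801·102656120 + 40·2055687201) = (3293209612801, 164455040160)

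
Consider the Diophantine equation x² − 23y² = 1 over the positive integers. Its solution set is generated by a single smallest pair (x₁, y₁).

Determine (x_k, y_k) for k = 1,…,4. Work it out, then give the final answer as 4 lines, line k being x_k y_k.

24 5
1151 240
55224 11515
2649601 552480

√23 = [4; 1,3,1,8, …], period ℓ=4 (even) → k=3
a_0=4:  p_0=4·1+0=4,  q_0=4·0+1=1
…
a_2=3:  p_2=3·5+4=19,  q_2=3·1+1=4
a_3=1:  p_3=1·19+5=24,  q_3=1·4+1=5
→ (24, 5).  Check: 24²=576, 23·5²=575, difference 1.
k=2:  x_2 = 24·24+23·5·5 = 1151,  y_2 = 24·5+5·24 = 240
k=3:  x_3 = 24·1151+23·5·240 = 55224,  y_3 = 24·240+5·1151 = 11515
k=4:  x_4 = 24·55224+23·5·11515 = 2649601,  y_4 = 24·11515+5·55224 = 552480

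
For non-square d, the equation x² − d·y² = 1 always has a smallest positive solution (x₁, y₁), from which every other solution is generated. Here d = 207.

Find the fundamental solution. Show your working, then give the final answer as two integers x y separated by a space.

1151 80

√207 → a₀=14, period (2,1,1,2,1,1,2,28); ℓ=8 even so k=7
step 0: (14, 1)  from 14·(1,0) + (0,1)
step 1: (29, 2)  from 2·(14,1) + (1,0)
step 2: (43, 3)  from 1·(29,2) + (14,1)
step 3: (72, 5)  from 1·(43,3) + (29,2)
step 4: (187, 13)  from 2·(72,5) + (43,3)
…
step 6: (446, 31)  from 1·(259,18) + (187,13)
step 7: (1151, 80)  from 2·(446,31) + (259,18)
(x₁, y₁) = (1151, 80);  1151² − 207·80² = 1 ✓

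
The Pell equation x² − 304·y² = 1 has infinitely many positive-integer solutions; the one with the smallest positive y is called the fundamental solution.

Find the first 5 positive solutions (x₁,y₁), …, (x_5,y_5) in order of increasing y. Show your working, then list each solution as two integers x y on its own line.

57799 3315
6681448801 383207370
772362118440199 44298005553945
89283516160768675201 5120760845641726740
10320995900380175197444999 591949712190194322136575

d=304: √d = [17; 2,3,2,1,1,1,1,1,2,3,2,34] (ℓ=12, even), read p_11/q_11
a_0=17:  p_0=17·1+0=17,  q_0=17·0+1=1
a_1=2:  p_1=2·17+1=35,  q_1=2·1+0=2
…
a_3=2:  p_3=2·122+35=279,  q_3=2·7+2=16
a_4=1:  p_4=1·279+122=401,  q_4=1·16+7=23
a_5=1:  p_5=1·401+279=680,  q_5=1·23+16=39
a_6=1:  p_6=1·680+401=1081,  q_6=1·39+23=62
a_7=1:  p_7=1·1081+680=1761,  q_7=1·62+39=101
…
a_9=2:  p_9=2·2842+1761=7445,  q_9=2·163+101=427
a_10=3:  p_10=3·7445+2842=25177,  q_10=3·427+163=1444
a_11=2:  p_11=2·25177+7445=57799,  q_11=2·1444+427=3315
→ (57799, 3315).  Check: 57799²=3340724401, 304·3315²=3340724400, difference 1.
(57799+3315√304)^2 = 6681448801 + 383207370√304
(57799+3315√304)^3 = 772362118440199 + 44298005553945√304
(57799+3315√304)^4 = 89283516160768675201 + 5120760845641726740√304
(57799+3315√304)^5 = 10320995900380175197444999 + 591949712190194322136575√304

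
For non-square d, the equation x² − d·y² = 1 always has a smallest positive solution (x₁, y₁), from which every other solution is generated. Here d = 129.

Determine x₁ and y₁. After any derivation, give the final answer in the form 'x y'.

16855 1484

[11; 2,1,3,1,6,1,3,1,2,22] for √129; ℓ=10 ⇒ convergent index 9
step 0: (11, 1)  from 11·(1,0) + (0,1)
step 1: (23, 2)  from 2·(11,1) + (1,0)
…
step 5: (1079, 95)  from 6·(159,14) + (125,11)
step 6: (1238, 109)  from 1·(1079,95) + (159,14)
step 7: (4793, 422)  from 3·(1238,109) + (1079,95)
step 8: (6031, 531)  from 1·(4793,422) + (1238,109)
step 9: (16855, 1484)  from 2·(6031,531) + (4793,422)
(x₁, y₁) = (16855, 1484);  16855² − 129·1484² = 1 ✓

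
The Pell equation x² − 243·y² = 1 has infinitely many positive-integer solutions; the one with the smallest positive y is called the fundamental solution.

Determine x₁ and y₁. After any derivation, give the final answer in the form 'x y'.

70226 4505

d=243: √d = [15; 1,1,2,3,15,3,2,1,1,30] (ℓ=10, even), read p_9/q_9
a_0=15:  p_0=15·1+0=15,  q_0=15·0+1=1
a_1=1:  p_1=1·15+1=16,  q_1=1·1+0=1
a_2=1:  p_2=1·16+15=31,  q_2=1·1+1=2
a_3=2:  p_3=2·31+16=78,  q_3=2·2+1=5
a_4=3:  p_4=3·78+31=265,  q_4=3·5+2=17
…
a_8=1:  p_8=1·28901+12424=41325,  q_8=1·1854+797=2651
a_9=1:  p_9=1·41325+28901=70226,  q_9=1·2651+1854=4505
(x₁, y₁) = (70226, 4505);  70226² − 243·4505² = 1 ✓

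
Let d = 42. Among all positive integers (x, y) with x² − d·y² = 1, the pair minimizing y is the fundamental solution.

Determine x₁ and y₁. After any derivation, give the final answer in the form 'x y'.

13 2

[6; 2,12] for √42; ℓ=2 ⇒ convergent index 1
k=0  a_k=6  p_k/q_k = 6/1
k=1  a_k=2  p_k/q_k = 13/2
→ (13, 2).  Check: 13²=169, 42·2²=168, difference 1.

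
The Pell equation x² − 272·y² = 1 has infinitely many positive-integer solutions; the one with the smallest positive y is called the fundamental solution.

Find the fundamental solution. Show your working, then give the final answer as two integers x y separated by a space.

33 2

[16; 2,32] for √272; ℓ=2 ⇒ convergent index 1
a_0=16:  p_0=16·1+0=16,  q_0=16·0+1=1
a_1=2:  p_1=2·16+1=33,  q_1=2·1+0=2
(x₁, y₁) = (33, 2);  33² − 272·2² = 1 ✓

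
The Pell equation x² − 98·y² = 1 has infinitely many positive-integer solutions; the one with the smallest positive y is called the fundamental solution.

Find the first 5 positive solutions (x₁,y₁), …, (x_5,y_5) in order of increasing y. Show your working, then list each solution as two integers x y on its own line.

[9; 1,8,1,18] for √98; ℓ=4 ⇒ convergent index 3
step 0: (9, 1)  from 9·(1,0) + (0,1)
…
step 2: (89, 9)  from 8·(10,1) + (9,1)
step 3: (99, 10)  from 1·(89,9) + (10,1)
→ (99, 10).  Check: 99²=9801, 98·10²=9800, difference 1.
k=2:  x_2 = 99·99+98·10·10 = 19601,  y_2 = 99·10+10·99 = 1980
k=3:  x_3 = 99·19601+98·10·1980 = 3880899,  y_3 = 99·1980+10·19601 = 392030
k=4:  x_4 = 99·3880899+98·10·392030 = 768398401,  y_4 = 99·392030+10·3880899 = 77619960
k=5:  x_5 = 99·768398401+98·10·77619960 = 152139002499,  y_5 = 99·77619960+10·768398401 = 15368360050

99 10
19601 1980
3880899 392030
768398401 77619960
152139002499 15368360050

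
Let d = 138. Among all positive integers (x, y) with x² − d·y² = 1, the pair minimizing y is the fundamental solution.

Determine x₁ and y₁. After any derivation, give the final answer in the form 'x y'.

47 4

[11; 1,2,1,22] for √138; ℓ=4 ⇒ convergent index 3
step 0: (11, 1)  from 11·(1,0) + (0,1)
step 1: (12, 1)  from 1·(11,1) + (1,0)
step 2: (35, 3)  from 2·(12,1) + (11,1)
step 3: (47, 4)  from 1·(35,3) + (12,1)
fundamental: x₁=47, y₁=4  (since 2209 − 138·16 = 1)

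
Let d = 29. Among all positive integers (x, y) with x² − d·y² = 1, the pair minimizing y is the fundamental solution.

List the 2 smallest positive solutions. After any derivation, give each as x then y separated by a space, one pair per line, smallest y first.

√29 = [5; 2,1,1,2,10, …], period ℓ=5 (odd) → k=9
k=0  a_k=5  p_k/q_k = 5/1
k=1  a_k=2  p_k/q_k = 11/2
…
k=3  a_k=1  p_k/q_k = 27/5
…
k=8  a_k=1  p_k/q_k = 3775/701
k=9  a_k=2  p_k/q_k = 9801/1820
fundamental: x₁=9801, y₁=1820  (since 96059601 − 29·3312400 = 1)
n=2: (9801,1820)∘(9801,1820) = (9801·9801+29·1820·1820, 9801·1820+1820·9801) = (192119201,35675640)

9801 1820
192119201 35675640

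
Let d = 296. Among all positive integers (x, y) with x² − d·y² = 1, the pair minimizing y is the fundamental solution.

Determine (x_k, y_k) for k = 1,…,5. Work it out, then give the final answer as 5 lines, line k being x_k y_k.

3699 215
27365201 1590570
202447753299 11767036645
1497708451540801 87052535509140
11080046922051092499 644014645929581075

d=296: √d = [17; 4,1,7,1,4,34] (ℓ=6, even), read p_5/q_5
k=0  a_k=17  p_k/q_k = 17/1
k=1  a_k=4  p_k/q_k = 69/4
…
k=3  a_k=7  p_k/q_k = 671/39
k=4  a_k=1  p_k/q_k = 757/44
k=5  a_k=4  p_k/q_k = 3699/215
→ (3699, 215).  Check: 3699²=13682601, 296·215²=13682600, difference 1.
(x_2, y_2) = (3699·3699 + 296·215·215, 3699·215 + 215·3699) = (27365201, 1590570)
(x_3, y_3) = (3699·27365201 + 296·215·1590570, 3699·1590570 + 215·27365201) = (202447753299, 11767036645)
(x_4, y_4) = (3699·202447753299 + 296·215·11767036645, 3699·11767036645 + 215·202447753299) = (1497708451540801, 87052535509140)
(x_5, y_5) = (3699·1497708451540801 + 296·215·87052535509140, 3699·87052535509140 + 215·1497708451540801) = (11080046922051092499, 644014645929581075)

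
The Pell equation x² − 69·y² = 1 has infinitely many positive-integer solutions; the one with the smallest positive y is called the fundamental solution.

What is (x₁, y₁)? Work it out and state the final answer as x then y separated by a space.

7775 936

d=69: √d = [8; 3,3,1,4,1,3,3,16] (ℓ=8, even), read p_7/q_7
a_0=8:  p_0=8·1+0=8,  q_0=8·0+1=1
…
a_2=3:  p_2=3·25+8=83,  q_2=3·3+1=10
…
a_4=4:  p_4=4·108+83=515,  q_4=4·13+10=62
a_5=1:  p_5=1·515+108=623,  q_5=1·62+13=75
a_6=3:  p_6=3·623+515=2384,  q_6=3·75+62=287
a_7=3:  p_7=3·2384+623=7775,  q_7=3·287+75=936
→ (7775, 936).  Check: 7775²=60450625, 69·936²=60450624, difference 1.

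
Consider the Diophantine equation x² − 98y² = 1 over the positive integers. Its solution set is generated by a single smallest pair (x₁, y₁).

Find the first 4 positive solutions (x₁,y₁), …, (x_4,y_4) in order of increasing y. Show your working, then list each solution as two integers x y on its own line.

99 10
19601 1980
3880899 392030
768398401 77619960

[9; 1,8,1,18] for √98; ℓ=4 ⇒ convergent index 3
a_0=9:  p_0=9·1+0=9,  q_0=9·0+1=1
a_1=1:  p_1=1·9+1=10,  q_1=1·1+0=1
a_2=8:  p_2=8·10+9=89,  q_2=8·1+1=9
a_3=1:  p_3=1·89+10=99,  q_3=1·9+1=10
→ (99, 10).  Check: 99²=9801, 98·10²=9800, difference 1.
(99+10√98)^2 = 19601 + 1980√98
(99+10√98)^3 = 3880899 + 392030√98
(99+10√98)^4 = 768398401 + 77619960√98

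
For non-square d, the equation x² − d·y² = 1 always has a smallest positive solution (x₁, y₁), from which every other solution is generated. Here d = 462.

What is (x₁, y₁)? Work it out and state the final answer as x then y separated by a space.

[21; 2,42] for √462; ℓ=2 ⇒ convergent index 1
i=0: a=21 ⇒ p=21, q=1
i=1: a=2 ⇒ p=43, q=2
→ (43, 2).  Check: 43²=1849, 462·2²=1848, difference 1.

43 2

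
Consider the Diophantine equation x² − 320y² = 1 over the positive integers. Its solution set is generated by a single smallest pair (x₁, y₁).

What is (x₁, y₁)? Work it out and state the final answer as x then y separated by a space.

161 9

√320 → a₀=17, period (1,7,1,34); ℓ=4 even so k=3
a_0=17:  p_0=17·1+0=17,  q_0=17·0+1=1
a_1=1:  p_1=1·17+1=18,  q_1=1·1+0=1
a_2=7:  p_2=7·18+17=143,  q_2=7·1+1=8
a_3=1:  p_3=1·143+18=161,  q_3=1·8+1=9
fundamental: x₁=161, y₁=9  (since 25921 − 320·81 = 1)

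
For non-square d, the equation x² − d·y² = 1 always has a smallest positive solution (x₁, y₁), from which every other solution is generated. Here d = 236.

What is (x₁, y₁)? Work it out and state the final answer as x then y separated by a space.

561799 36570

√236 → a₀=15, period (2,1,3,5,1,6,1,5,3,1,2,30); ℓ=12 even so k=11
step 0: (15, 1)  from 15·(1,0) + (0,1)
step 1: (31, 2)  from 2·(15,1) + (1,0)
step 2: (46, 3)  from 1·(31,2) + (15,1)
step 3: (169, 11)  from 3·(46,3) + (31,2)
…
step 5: (1060, 69)  from 1·(891,58) + (169,11)
step 6: (7251, 472)  from 6·(1060,69) + (891,58)
step 7: (8311, 541)  from 1·(7251,472) + (1060,69)
…
step 10: (203535, 13249)  from 1·(154729,10072) + (48806,3177)
step 11: (561799, 36570)  from 2·(203535,13249) + (154729,10072)
fundamental: x₁=561799, y₁=36570  (since 315618116401 − 236·1337364900 = 1)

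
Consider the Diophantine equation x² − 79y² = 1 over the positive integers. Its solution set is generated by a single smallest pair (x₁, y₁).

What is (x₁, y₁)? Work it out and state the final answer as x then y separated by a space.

√79 = [8; 1,7,1,16, …], period ℓ=4 (even) → k=3
i=0: a=8 ⇒ p=8, q=1
…
i=2: a=7 ⇒ p=71, q=8
i=3: a=1 ⇒ p=80, q=9
(x₁, y₁) = (80, 9);  80² − 79·9² = 1 ✓

80 9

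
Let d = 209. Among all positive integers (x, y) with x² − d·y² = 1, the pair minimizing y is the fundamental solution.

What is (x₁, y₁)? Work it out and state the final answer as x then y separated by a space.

√209 = [14; 2,5,3,2,3,5,2,28, …], period ℓ=8 (even) → k=7
k=0  a_k=14  p_k/q_k = 14/1
k=1  a_k=2  p_k/q_k = 29/2
k=2  a_k=5  p_k/q_k = 159/11
k=3  a_k=3  p_k/q_k = 506/35
…
k=5  a_k=3  p_k/q_k = 4019/278
k=6  a_k=5  p_k/q_k = 21266/1471
k=7  a_k=2  p_k/q_k = 46551/3220
(x₁, y₁) = (46551, 3220);  46551² − 209·3220² = 1 ✓

46551 3220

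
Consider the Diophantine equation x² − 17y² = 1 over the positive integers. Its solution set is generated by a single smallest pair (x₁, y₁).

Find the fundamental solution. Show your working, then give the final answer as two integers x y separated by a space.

33 8

√17 → a₀=4, period (8); ℓ=1 odd so k=1
a_0=4:  p_0=4·1+0=4,  q_0=4·0+1=1
a_1=8:  p_1=8·4+1=33,  q_1=8·1+0=8
(x₁, y₁) = (33, 8);  33² − 17·8² = 1 ✓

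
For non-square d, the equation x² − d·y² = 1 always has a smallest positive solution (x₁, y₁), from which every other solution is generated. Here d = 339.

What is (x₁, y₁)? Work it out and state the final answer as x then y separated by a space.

97970 5321

d=339: √d = [18; 2,2,2,1,17,1,2,2,2,36] (ℓ=10, even), read p_9/q_9
i=0: a=18 ⇒ p=18, q=1
i=1: a=2 ⇒ p=37, q=2
i=2: a=2 ⇒ p=92, q=5
…
i=4: a=1 ⇒ p=313, q=17
i=5: a=17 ⇒ p=5542, q=301
…
i=7: a=2 ⇒ p=17252, q=937
i=8: a=2 ⇒ p=40359, q=2192
i=9: a=2 ⇒ p=97970, q=5321
→ (97970, 5321).  Check: 97970²=9598120900, 339·5321²=9598120899, difference 1.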